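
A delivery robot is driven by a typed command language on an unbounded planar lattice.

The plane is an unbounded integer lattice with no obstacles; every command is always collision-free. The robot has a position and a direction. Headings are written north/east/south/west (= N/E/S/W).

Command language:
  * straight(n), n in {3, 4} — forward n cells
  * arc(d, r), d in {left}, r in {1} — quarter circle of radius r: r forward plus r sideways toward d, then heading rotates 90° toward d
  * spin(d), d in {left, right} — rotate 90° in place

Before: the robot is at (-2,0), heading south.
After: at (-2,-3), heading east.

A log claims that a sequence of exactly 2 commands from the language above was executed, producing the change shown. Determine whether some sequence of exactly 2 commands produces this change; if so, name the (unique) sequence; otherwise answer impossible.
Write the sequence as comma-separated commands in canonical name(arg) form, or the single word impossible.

straight(3), spin(left)

key: order matters: swapping straight(3) and spin(left) lands elsewhere
start: at (-2,0), heading south
step 1 (straight(3)): at (-2,-3), heading south
step 2 (spin(left)): at (-2,-3), heading east
uniquely the one of 25 2-step routes that fits.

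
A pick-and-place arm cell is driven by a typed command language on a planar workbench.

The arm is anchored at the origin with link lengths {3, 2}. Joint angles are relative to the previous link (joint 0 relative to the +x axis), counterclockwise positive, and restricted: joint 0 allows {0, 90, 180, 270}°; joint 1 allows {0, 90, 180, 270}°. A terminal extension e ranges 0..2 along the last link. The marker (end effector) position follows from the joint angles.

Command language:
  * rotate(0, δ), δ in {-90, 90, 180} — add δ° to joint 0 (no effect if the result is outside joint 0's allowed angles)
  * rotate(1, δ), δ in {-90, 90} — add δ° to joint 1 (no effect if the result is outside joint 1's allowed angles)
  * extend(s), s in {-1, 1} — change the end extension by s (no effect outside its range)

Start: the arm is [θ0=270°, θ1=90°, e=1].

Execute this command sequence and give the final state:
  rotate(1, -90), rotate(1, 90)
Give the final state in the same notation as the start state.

[θ0=270°, θ1=90°, e=1]

begin: [θ0=270°, θ1=90°, e=1]
[1] after rotate(1, -90): [θ0=270°, θ1=0°, e=1]
[2] after rotate(1, 90): [θ0=270°, θ1=90°, e=1]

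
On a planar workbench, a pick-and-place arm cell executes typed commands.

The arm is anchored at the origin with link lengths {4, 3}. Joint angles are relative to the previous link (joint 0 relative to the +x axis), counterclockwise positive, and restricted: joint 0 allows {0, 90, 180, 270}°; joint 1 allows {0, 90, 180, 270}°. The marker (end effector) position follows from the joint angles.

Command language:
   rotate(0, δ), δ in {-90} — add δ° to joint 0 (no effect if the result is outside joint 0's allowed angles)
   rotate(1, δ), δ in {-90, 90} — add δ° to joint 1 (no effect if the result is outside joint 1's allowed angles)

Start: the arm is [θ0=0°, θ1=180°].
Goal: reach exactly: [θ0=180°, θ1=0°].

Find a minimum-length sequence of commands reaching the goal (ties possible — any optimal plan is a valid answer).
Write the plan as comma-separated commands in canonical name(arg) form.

from: [θ0=0°, θ1=180°]
1. rotate(1, -90) → [θ0=0°, θ1=90°]
2. rotate(1, -90) → [θ0=0°, θ1=0°]
3. rotate(0, -90) → [θ0=270°, θ1=0°]
4. rotate(0, -90) → [θ0=180°, θ1=0°]
nothing shorter than 4 reaches the goal.

rotate(1, -90), rotate(1, -90), rotate(0, -90), rotate(0, -90)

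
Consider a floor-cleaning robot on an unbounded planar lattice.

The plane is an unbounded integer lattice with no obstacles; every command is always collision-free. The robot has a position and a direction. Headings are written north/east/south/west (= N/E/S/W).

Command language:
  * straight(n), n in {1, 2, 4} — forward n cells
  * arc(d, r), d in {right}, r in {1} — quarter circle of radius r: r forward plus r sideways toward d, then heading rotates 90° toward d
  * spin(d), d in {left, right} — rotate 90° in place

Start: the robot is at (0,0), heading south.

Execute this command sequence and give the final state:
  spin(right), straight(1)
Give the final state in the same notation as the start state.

at (-1,0), heading west

begin: at (0,0), heading south
step 1 (spin(right)): at (0,0), heading west
step 2 (straight(1)): at (-1,0), heading west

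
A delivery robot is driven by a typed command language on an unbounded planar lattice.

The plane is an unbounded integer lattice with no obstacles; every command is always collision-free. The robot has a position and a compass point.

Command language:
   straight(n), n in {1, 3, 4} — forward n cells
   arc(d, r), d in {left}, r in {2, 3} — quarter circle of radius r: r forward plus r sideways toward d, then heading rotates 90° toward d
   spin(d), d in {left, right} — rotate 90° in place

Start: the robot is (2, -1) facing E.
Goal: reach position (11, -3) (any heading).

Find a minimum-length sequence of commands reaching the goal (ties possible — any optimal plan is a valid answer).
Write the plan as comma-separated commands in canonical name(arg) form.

start: (2, -1) facing E
t=1 straight(3) ⇒ (5, -1) facing E
t=2 straight(4) ⇒ (9, -1) facing E
t=3 spin(right) ⇒ (9, -1) facing S
t=4 arc(left, 2) ⇒ (11, -3) facing E
shorter routes all fall short; 4 is best.

straight(3), straight(4), spin(right), arc(left, 2)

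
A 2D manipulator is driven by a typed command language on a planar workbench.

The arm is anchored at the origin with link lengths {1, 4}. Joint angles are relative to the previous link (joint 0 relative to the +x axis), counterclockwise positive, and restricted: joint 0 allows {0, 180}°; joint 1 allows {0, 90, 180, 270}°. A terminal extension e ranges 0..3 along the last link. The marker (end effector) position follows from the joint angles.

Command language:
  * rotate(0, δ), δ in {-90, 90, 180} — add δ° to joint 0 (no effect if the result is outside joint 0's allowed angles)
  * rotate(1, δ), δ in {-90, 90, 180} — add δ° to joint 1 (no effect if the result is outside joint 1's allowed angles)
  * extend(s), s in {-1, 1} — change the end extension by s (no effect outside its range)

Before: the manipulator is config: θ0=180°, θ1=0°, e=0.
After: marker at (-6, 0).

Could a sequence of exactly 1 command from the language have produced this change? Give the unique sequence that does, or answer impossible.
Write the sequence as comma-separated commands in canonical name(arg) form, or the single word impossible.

initial: config: θ0=180°, θ1=0°, e=0
1. extend(1) → config: θ0=180°, θ1=0°, e=1
uniquely the one of 8 1-step routes that fits.

extend(1)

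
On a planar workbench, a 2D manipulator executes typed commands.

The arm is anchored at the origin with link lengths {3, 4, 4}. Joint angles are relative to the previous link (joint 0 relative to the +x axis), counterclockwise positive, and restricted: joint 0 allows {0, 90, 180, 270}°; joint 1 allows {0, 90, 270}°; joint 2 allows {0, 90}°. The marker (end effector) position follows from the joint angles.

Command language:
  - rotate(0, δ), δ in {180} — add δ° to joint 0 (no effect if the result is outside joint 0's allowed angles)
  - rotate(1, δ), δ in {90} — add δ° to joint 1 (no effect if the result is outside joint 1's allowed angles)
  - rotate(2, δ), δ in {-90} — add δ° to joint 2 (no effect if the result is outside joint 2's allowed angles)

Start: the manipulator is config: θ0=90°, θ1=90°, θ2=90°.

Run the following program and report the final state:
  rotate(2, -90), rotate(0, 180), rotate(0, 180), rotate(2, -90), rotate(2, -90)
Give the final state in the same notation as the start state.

initial: config: θ0=90°, θ1=90°, θ2=90°
step 1 (rotate(2, -90)): config: θ0=90°, θ1=90°, θ2=0°
step 2 (rotate(0, 180)): config: θ0=270°, θ1=90°, θ2=0°
step 3 (rotate(0, 180)): config: θ0=90°, θ1=90°, θ2=0°
step 4 (rotate(2, -90)): config: θ0=90°, θ1=90°, θ2=0°
step 5 (rotate(2, -90)): config: θ0=90°, θ1=90°, θ2=0°

config: θ0=90°, θ1=90°, θ2=0°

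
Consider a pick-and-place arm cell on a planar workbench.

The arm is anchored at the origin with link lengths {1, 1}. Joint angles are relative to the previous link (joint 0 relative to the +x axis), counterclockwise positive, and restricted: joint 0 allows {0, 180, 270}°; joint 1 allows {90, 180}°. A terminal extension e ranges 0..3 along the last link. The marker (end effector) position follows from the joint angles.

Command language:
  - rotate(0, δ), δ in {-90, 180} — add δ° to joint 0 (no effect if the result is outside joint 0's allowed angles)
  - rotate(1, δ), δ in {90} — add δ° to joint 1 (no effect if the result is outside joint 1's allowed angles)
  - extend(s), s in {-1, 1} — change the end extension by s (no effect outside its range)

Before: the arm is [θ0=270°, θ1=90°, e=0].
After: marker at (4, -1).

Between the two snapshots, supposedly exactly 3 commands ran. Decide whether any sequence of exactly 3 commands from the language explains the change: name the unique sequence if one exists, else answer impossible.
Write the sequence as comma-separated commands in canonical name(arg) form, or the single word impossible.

extend(1), extend(1), extend(1)

start: [θ0=270°, θ1=90°, e=0]
1. extend(1) → [θ0=270°, θ1=90°, e=1]
2. extend(1) → [θ0=270°, θ1=90°, e=2]
3. extend(1) → [θ0=270°, θ1=90°, e=3]
no other 3-command option fits: unique.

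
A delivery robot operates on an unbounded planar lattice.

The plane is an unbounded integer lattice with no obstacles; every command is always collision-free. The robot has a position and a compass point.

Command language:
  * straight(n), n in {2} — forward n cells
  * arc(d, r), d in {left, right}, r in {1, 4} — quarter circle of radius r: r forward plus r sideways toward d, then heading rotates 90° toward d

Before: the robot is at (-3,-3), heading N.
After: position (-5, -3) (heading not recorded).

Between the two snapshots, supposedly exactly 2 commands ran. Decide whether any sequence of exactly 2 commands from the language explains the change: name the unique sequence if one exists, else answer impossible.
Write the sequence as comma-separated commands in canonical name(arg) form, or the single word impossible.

arc(left, 1), arc(left, 1)

begin: at (-3,-3), heading N
[1] after arc(left, 1): at (-4,-2), heading W
[2] after arc(left, 1): at (-5,-3), heading S
all 25 alternatives checked — unique.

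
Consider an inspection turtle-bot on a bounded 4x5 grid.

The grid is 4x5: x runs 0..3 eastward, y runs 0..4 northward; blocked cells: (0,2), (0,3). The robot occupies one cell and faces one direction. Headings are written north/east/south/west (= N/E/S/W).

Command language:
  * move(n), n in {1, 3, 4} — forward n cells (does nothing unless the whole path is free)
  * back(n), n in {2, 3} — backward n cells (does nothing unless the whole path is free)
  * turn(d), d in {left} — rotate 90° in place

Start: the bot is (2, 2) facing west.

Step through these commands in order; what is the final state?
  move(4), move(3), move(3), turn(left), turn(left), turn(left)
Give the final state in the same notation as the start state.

(2, 2) facing north

start: (2, 2) facing west
[1] after move(4): (2, 2) facing west
[2] after move(3): (2, 2) facing west
[3] after move(3): (2, 2) facing west
[4] after turn(left): (2, 2) facing south
[5] after turn(left): (2, 2) facing east
[6] after turn(left): (2, 2) facing north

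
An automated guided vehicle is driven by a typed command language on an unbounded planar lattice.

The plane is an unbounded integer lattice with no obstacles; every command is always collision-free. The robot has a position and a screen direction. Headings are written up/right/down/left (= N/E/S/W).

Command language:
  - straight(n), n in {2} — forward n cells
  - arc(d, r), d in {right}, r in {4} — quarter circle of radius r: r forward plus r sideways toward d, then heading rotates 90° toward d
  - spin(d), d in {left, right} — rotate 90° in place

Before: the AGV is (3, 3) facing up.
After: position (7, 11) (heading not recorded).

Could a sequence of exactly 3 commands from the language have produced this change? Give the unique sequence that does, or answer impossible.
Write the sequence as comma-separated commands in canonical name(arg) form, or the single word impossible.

key: running arc(right, 4) before straight(2) would end elsewhere — order is forced
from: (3, 3) facing up
1. straight(2) → (3, 5) facing up
2. straight(2) → (3, 7) facing up
3. arc(right, 4) → (7, 11) facing right
all 64 alternatives checked — unique.

straight(2), straight(2), arc(right, 4)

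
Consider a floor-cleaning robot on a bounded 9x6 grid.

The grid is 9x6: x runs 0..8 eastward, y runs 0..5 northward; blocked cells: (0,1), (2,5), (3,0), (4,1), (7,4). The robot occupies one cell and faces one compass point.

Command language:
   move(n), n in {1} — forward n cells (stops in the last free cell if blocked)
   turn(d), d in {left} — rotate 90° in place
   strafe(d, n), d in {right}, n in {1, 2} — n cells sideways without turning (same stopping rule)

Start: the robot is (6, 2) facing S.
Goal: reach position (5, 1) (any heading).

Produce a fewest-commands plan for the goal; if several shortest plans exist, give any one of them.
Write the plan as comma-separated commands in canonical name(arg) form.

from: (6, 2) facing S
[1] after strafe(right, 1): (5, 2) facing S
[2] after move(1): (5, 1) facing S
minimal: 2 command(s), checked below 2.

strafe(right, 1), move(1)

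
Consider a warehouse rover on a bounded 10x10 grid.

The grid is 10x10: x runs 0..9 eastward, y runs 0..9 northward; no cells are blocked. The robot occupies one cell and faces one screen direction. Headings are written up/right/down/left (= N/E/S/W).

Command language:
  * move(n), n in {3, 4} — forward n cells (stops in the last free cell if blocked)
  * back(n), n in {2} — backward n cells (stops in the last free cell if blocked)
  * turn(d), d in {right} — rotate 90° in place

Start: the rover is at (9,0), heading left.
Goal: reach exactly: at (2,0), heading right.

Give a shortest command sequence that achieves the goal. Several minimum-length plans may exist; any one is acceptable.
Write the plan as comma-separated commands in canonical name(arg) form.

initial: at (9,0), heading left
t=1 move(4) ⇒ at (5,0), heading left
t=2 move(3) ⇒ at (2,0), heading left
t=3 turn(right) ⇒ at (2,0), heading up
t=4 turn(right) ⇒ at (2,0), heading right
shorter routes all fall short; 4 is best.

move(4), move(3), turn(right), turn(right)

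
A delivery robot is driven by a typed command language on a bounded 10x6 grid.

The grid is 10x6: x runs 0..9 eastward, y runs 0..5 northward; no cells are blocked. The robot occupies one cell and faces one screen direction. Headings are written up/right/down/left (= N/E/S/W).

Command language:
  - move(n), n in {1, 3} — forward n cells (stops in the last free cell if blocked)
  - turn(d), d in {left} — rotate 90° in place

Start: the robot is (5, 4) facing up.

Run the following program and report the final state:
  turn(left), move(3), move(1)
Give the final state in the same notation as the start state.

(1, 4) facing left

from: (5, 4) facing up
step 1 (turn(left)): (5, 4) facing left
step 2 (move(3)): (2, 4) facing left
step 3 (move(1)): (1, 4) facing left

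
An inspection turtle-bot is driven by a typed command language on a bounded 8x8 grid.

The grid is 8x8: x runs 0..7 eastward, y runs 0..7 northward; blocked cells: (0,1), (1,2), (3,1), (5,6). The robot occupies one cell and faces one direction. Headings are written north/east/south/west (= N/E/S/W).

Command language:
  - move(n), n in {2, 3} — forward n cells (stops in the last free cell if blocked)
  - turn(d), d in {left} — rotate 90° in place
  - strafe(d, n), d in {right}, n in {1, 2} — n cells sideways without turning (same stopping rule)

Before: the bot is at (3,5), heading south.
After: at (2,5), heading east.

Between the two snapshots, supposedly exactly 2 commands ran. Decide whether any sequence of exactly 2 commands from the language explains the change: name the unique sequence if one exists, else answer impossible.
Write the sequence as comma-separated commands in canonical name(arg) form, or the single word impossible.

strafe(right, 1), turn(left)

key: cell and facing (now E) both changed — the 2 commands mix motion and turning
start: at (3,5), heading south
[1] after strafe(right, 1): at (2,5), heading south
[2] after turn(left): at (2,5), heading east
no rival 2-sequence matches.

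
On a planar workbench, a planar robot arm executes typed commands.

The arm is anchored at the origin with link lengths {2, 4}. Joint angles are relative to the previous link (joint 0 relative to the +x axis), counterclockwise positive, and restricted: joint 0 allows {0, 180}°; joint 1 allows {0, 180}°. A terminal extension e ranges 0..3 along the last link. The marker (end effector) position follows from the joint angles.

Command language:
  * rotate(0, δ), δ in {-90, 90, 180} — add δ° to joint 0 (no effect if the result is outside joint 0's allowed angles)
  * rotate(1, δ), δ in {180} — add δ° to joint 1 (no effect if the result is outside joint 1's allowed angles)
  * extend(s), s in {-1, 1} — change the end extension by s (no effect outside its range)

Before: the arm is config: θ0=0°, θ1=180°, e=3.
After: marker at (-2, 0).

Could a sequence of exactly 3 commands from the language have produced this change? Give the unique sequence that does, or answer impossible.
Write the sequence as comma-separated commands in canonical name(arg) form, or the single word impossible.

extend(-1), extend(-1), extend(-1)

begin: config: θ0=0°, θ1=180°, e=3
t=1 extend(-1) ⇒ config: θ0=0°, θ1=180°, e=2
t=2 extend(-1) ⇒ config: θ0=0°, θ1=180°, e=1
t=3 extend(-1) ⇒ config: θ0=0°, θ1=180°, e=0
uniquely the one of 216 3-step routes that fits.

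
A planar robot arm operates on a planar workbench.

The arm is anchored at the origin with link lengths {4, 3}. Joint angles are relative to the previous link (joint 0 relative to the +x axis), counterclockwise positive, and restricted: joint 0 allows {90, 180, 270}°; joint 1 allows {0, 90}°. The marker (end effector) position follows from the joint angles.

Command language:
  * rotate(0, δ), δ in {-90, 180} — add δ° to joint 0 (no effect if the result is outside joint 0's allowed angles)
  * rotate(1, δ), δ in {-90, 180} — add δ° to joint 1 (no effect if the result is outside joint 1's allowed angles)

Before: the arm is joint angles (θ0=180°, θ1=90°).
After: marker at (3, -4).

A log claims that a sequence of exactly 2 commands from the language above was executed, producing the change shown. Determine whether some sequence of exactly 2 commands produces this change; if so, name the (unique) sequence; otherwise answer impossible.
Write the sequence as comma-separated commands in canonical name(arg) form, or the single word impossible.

key: running rotate(0, 180) before rotate(0, -90) would end elsewhere — order is forced
start: joint angles (θ0=180°, θ1=90°)
t=1 rotate(0, -90) ⇒ joint angles (θ0=90°, θ1=90°)
t=2 rotate(0, 180) ⇒ joint angles (θ0=270°, θ1=90°)
all 16 alternatives checked — unique.

rotate(0, -90), rotate(0, 180)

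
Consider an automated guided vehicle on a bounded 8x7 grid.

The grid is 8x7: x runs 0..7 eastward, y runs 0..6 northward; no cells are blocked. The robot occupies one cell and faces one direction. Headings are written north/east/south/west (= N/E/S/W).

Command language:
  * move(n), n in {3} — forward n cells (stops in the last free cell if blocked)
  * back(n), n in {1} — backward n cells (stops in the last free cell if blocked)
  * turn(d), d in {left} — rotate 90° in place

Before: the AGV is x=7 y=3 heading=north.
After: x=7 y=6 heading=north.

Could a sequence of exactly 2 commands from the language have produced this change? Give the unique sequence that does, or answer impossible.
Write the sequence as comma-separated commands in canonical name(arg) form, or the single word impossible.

move(3), move(3)

key: the second move(3) runs into the grid edge before its full distance
start: x=7 y=3 heading=north
t=1 move(3) ⇒ x=7 y=6 heading=north
t=2 move(3) ⇒ x=7 y=6 heading=north
no other 2-command option fits: unique.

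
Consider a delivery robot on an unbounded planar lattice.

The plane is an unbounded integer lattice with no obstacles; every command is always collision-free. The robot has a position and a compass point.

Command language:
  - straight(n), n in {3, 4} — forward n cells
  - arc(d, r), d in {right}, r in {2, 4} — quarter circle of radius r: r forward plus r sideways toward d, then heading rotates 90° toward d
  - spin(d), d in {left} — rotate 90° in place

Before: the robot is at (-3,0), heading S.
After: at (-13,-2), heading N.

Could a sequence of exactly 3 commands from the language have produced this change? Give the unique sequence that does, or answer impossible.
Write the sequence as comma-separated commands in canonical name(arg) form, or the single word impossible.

arc(right, 4), straight(4), arc(right, 2)

key: running arc(right, 2) before arc(right, 4) would end elsewhere — order is forced
t0: at (-3,0), heading S
step 1 (arc(right, 4)): at (-7,-4), heading W
step 2 (straight(4)): at (-11,-4), heading W
step 3 (arc(right, 2)): at (-13,-2), heading N
uniquely the one of 125 3-step routes that fits.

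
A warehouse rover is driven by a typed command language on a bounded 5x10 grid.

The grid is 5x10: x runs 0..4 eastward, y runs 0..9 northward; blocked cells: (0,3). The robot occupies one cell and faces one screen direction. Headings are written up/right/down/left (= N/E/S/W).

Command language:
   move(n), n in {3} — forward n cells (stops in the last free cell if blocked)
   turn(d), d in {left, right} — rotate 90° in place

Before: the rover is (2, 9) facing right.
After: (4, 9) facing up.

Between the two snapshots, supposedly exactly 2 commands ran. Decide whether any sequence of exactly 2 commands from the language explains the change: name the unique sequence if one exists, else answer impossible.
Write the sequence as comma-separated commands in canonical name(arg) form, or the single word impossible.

key: order matters: swapping move(3) and turn(left) lands elsewhere
begin: (2, 9) facing right
step 1 (move(3)): (4, 9) facing right
step 2 (turn(left)): (4, 9) facing up
all 9 alternatives checked — unique.

move(3), turn(left)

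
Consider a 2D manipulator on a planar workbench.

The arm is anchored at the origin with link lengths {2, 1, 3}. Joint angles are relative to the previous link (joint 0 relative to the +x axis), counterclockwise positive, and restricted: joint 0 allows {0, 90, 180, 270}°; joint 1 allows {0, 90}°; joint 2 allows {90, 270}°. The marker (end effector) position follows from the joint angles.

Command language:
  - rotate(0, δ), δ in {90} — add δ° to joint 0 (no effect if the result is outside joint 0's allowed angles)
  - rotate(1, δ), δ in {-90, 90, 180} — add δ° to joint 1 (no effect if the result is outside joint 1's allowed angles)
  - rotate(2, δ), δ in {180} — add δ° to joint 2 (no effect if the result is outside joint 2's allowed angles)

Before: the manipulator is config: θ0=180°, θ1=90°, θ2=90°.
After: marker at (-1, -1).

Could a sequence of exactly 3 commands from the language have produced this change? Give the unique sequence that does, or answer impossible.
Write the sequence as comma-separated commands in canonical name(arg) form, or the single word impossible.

t0: config: θ0=180°, θ1=90°, θ2=90°
step 1 (rotate(0, 90)): config: θ0=270°, θ1=90°, θ2=90°
step 2 (rotate(0, 90)): config: θ0=0°, θ1=90°, θ2=90°
step 3 (rotate(0, 90)): config: θ0=90°, θ1=90°, θ2=90°
no other 3-command option fits: unique.

rotate(0, 90), rotate(0, 90), rotate(0, 90)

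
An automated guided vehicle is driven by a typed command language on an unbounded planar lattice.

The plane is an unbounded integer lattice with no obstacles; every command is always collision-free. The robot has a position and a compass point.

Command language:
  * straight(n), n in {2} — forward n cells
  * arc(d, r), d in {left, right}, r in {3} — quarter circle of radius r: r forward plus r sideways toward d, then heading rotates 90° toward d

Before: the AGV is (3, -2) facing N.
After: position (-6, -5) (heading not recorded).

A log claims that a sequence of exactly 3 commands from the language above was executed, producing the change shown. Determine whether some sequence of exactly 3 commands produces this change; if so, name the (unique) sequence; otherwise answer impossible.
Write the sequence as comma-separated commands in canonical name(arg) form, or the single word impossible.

arc(left, 3), arc(left, 3), arc(right, 3)

key: running arc(right, 3) before arc(left, 3) would end elsewhere — order is forced
start: (3, -2) facing N
t=1 arc(left, 3) ⇒ (0, 1) facing W
t=2 arc(left, 3) ⇒ (-3, -2) facing S
t=3 arc(right, 3) ⇒ (-6, -5) facing W
all 27 alternatives checked — unique.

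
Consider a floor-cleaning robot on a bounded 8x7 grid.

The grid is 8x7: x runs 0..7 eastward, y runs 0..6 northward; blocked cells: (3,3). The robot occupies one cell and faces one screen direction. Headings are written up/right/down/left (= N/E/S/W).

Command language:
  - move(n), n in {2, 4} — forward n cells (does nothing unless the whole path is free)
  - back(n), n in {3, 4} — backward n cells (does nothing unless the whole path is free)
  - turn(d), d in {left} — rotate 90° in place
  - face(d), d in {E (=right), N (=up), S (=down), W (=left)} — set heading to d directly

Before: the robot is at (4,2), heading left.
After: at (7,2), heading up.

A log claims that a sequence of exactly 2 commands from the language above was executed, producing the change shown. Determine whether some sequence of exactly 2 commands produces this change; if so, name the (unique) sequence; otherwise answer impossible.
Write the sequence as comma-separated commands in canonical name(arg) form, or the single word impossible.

back(3), face(N)

key: running face(N) before back(3) would end elsewhere — order is forced
from: at (4,2), heading left
[1] after back(3): at (7,2), heading left
[2] after face(N): at (7,2), heading up
uniquely the one of 81 2-step routes that fits.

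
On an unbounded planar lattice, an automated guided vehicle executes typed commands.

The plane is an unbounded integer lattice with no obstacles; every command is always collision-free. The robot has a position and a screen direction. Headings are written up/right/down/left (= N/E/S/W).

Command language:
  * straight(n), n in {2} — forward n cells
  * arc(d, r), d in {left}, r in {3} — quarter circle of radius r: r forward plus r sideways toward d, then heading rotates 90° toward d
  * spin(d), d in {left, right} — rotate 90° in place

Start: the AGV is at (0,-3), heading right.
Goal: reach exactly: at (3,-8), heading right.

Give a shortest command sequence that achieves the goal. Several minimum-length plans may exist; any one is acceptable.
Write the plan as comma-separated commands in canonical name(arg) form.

from: at (0,-3), heading right
t=1 spin(right) ⇒ at (0,-3), heading down
t=2 straight(2) ⇒ at (0,-5), heading down
t=3 arc(left, 3) ⇒ at (3,-8), heading right
nothing shorter than 3 reaches the goal.

spin(right), straight(2), arc(left, 3)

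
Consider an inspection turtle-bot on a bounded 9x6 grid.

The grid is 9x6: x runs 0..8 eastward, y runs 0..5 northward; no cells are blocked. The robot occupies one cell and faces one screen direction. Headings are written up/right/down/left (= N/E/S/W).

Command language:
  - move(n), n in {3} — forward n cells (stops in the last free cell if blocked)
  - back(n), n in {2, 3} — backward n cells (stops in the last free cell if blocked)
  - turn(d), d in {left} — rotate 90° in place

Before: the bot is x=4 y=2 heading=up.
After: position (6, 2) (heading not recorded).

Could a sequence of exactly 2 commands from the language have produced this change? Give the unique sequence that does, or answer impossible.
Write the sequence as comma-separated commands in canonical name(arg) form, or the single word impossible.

key: order matters: swapping turn(left) and back(2) lands elsewhere
begin: x=4 y=2 heading=up
1. turn(left) → x=4 y=2 heading=left
2. back(2) → x=6 y=2 heading=left
no other 2-command option fits: unique.

turn(left), back(2)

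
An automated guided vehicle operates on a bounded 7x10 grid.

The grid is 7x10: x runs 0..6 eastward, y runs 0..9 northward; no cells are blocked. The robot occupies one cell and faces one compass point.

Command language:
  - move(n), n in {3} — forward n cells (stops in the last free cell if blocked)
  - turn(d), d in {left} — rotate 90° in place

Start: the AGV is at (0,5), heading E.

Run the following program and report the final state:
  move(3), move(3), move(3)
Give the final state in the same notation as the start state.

at (6,5), heading E

t0: at (0,5), heading E
1. move(3) → at (3,5), heading E
2. move(3) → at (6,5), heading E
3. move(3) → at (6,5), heading E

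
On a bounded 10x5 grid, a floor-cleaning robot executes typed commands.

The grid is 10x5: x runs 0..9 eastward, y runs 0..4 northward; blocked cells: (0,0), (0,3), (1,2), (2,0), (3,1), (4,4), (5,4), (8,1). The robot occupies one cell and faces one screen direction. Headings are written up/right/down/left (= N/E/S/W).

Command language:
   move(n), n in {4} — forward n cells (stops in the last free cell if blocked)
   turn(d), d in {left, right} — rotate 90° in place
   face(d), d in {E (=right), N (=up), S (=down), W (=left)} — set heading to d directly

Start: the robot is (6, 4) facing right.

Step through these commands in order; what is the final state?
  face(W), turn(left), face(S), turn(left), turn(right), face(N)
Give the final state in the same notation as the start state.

begin: (6, 4) facing right
[1] after face(W): (6, 4) facing left
[2] after turn(left): (6, 4) facing down
[3] after face(S): (6, 4) facing down
[4] after turn(left): (6, 4) facing right
[5] after turn(right): (6, 4) facing down
[6] after face(N): (6, 4) facing up

(6, 4) facing up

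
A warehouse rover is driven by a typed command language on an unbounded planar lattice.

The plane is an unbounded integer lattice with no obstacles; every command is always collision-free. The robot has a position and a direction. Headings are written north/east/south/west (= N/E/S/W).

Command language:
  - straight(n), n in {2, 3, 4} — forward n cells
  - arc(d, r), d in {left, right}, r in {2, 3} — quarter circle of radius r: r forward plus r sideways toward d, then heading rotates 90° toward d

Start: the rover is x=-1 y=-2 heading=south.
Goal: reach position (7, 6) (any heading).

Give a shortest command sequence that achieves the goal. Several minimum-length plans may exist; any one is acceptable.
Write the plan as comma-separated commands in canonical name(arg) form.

t0: x=-1 y=-2 heading=south
step 1 (arc(left, 2)): x=1 y=-4 heading=east
step 2 (arc(left, 3)): x=4 y=-1 heading=north
step 3 (straight(4)): x=4 y=3 heading=north
step 4 (arc(right, 3)): x=7 y=6 heading=east
minimal: 4 command(s), checked below 4.

arc(left, 2), arc(left, 3), straight(4), arc(right, 3)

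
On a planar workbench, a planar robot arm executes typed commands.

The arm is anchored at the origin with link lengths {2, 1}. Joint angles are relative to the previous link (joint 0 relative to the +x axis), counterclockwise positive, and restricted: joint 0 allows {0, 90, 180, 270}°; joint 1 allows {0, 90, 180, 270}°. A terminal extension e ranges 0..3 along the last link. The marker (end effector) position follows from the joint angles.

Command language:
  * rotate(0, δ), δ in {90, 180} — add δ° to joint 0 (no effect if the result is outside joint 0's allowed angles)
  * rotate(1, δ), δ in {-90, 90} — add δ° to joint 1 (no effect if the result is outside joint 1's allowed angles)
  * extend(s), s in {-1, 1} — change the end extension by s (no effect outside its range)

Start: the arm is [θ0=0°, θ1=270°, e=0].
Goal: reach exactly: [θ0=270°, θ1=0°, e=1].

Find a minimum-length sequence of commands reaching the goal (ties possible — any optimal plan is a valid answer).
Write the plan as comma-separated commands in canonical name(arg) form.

begin: [θ0=0°, θ1=270°, e=0]
[1] after rotate(0, 90): [θ0=90°, θ1=270°, e=0]
[2] after rotate(1, 90): [θ0=90°, θ1=0°, e=0]
[3] after extend(1): [θ0=90°, θ1=0°, e=1]
[4] after rotate(0, 180): [θ0=270°, θ1=0°, e=1]
shorter routes all fall short; 4 is best.

rotate(0, 90), rotate(1, 90), extend(1), rotate(0, 180)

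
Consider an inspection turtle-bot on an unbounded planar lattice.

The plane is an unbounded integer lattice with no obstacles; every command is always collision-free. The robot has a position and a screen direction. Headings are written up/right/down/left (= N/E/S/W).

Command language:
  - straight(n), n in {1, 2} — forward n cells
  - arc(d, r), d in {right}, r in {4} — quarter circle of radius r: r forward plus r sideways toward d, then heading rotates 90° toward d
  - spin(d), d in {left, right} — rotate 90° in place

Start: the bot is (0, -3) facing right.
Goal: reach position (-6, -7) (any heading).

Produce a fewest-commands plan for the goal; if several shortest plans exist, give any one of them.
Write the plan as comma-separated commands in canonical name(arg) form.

from: (0, -3) facing right
1. spin(right) → (0, -3) facing down
2. arc(right, 4) → (-4, -7) facing left
3. straight(2) → (-6, -7) facing left
nothing shorter than 3 reaches the goal.

spin(right), arc(right, 4), straight(2)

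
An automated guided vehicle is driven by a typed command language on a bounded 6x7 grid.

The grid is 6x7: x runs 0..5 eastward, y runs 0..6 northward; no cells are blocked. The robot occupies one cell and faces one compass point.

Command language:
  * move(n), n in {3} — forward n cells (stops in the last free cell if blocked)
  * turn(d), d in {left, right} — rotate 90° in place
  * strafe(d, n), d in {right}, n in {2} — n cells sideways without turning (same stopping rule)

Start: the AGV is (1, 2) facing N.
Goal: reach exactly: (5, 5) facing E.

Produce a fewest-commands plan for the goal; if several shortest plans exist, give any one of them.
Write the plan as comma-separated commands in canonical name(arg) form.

initial: (1, 2) facing N
[1] after strafe(right, 2): (3, 2) facing N
[2] after strafe(right, 2): (5, 2) facing N
[3] after move(3): (5, 5) facing N
[4] after turn(right): (5, 5) facing E
nothing shorter than 4 reaches the goal.

strafe(right, 2), strafe(right, 2), move(3), turn(right)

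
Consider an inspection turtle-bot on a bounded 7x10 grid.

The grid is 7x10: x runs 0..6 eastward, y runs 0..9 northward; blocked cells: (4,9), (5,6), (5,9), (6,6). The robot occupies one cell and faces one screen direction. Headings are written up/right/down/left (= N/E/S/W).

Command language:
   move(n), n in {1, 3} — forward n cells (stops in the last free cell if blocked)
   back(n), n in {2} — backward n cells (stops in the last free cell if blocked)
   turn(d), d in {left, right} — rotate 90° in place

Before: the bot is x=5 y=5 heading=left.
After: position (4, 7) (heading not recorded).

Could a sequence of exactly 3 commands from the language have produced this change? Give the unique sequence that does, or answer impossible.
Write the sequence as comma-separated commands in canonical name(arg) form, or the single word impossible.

key: running back(2) before move(1) would end elsewhere — order is forced
from: x=5 y=5 heading=left
step 1 (move(1)): x=4 y=5 heading=left
step 2 (turn(left)): x=4 y=5 heading=down
step 3 (back(2)): x=4 y=7 heading=down
uniquely the one of 125 3-step routes that fits.

move(1), turn(left), back(2)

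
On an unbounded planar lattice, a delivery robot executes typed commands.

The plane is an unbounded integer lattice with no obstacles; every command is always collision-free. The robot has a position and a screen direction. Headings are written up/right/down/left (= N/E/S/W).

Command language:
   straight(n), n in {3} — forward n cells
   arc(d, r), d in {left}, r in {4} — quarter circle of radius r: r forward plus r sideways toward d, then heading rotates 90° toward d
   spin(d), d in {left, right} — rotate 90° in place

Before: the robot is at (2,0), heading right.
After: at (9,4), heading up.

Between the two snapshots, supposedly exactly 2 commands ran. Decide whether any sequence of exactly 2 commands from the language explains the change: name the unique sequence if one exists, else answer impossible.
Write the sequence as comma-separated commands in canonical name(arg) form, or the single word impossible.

key: running arc(left, 4) before straight(3) would end elsewhere — order is forced
start: at (2,0), heading right
step 1 (straight(3)): at (5,0), heading right
step 2 (arc(left, 4)): at (9,4), heading up
uniquely the one of 16 2-step routes that fits.

straight(3), arc(left, 4)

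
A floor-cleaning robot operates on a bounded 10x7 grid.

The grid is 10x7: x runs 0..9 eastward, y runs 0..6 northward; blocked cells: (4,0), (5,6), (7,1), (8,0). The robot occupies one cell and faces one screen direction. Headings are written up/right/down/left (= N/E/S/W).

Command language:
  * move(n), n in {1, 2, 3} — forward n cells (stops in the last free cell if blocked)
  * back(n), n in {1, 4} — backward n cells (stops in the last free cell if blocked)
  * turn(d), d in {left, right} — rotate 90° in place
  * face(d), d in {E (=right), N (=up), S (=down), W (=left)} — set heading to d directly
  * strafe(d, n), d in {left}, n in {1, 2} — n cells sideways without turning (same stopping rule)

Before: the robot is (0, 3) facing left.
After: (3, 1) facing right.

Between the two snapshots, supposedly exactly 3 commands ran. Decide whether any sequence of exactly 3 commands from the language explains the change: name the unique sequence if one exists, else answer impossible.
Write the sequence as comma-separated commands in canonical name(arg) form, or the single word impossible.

strafe(left, 2), face(E), move(3)

key: running move(3) before strafe(left, 2) would end elsewhere — order is forced
from: (0, 3) facing left
1. strafe(left, 2) → (0, 1) facing left
2. face(E) → (0, 1) facing right
3. move(3) → (3, 1) facing right
uniquely the one of 2197 3-step routes that fits.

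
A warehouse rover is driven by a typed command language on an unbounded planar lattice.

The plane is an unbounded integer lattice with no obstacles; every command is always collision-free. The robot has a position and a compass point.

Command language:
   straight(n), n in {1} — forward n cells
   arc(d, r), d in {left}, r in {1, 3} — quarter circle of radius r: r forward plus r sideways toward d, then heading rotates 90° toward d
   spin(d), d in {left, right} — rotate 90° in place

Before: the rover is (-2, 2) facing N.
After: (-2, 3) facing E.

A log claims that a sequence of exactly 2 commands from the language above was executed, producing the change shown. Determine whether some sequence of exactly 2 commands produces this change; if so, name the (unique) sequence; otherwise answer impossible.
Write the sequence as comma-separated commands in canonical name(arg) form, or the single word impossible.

key: order matters: swapping straight(1) and spin(right) lands elsewhere
from: (-2, 2) facing N
t=1 straight(1) ⇒ (-2, 3) facing N
t=2 spin(right) ⇒ (-2, 3) facing E
no rival 2-sequence matches.

straight(1), spin(right)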